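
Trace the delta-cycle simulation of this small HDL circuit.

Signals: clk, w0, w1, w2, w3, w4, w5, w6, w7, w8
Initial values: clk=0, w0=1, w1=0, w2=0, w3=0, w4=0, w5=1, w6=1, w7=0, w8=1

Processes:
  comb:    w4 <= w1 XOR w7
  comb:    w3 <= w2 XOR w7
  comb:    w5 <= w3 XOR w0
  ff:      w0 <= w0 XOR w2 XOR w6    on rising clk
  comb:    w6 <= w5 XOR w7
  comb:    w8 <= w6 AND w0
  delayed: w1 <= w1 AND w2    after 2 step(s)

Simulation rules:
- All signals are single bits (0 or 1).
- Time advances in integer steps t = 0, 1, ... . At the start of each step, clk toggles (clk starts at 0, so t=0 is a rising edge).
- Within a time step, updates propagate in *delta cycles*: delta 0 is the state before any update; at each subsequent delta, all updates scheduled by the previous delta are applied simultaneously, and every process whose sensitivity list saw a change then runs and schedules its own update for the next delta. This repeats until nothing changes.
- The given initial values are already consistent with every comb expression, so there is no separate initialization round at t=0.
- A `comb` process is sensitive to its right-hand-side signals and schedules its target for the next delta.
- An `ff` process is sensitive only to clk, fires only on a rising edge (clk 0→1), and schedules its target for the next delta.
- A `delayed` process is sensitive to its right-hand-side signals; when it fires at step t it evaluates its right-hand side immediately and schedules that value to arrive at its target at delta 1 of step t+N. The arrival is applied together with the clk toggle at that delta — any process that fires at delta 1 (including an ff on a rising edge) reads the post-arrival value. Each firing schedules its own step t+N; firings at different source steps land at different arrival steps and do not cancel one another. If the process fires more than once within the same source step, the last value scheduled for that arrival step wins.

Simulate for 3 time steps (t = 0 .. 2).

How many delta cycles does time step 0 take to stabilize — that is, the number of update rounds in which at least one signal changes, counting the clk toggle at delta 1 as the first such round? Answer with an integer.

4

[bits: w3,w7,w4,clk,w8,w6,w5,w0,w2,w1]
t=0: Δ0=0000111100 Δ1=0001111100 Δ2=0001111000 Δ3=0001010000 Δ4=0001000000 | 4Δ
t=1: Δ0=0001000000 Δ1=0000000000 | 1Δ
t=2: Δ0=0000000000 Δ1=0001000000 | 1Δ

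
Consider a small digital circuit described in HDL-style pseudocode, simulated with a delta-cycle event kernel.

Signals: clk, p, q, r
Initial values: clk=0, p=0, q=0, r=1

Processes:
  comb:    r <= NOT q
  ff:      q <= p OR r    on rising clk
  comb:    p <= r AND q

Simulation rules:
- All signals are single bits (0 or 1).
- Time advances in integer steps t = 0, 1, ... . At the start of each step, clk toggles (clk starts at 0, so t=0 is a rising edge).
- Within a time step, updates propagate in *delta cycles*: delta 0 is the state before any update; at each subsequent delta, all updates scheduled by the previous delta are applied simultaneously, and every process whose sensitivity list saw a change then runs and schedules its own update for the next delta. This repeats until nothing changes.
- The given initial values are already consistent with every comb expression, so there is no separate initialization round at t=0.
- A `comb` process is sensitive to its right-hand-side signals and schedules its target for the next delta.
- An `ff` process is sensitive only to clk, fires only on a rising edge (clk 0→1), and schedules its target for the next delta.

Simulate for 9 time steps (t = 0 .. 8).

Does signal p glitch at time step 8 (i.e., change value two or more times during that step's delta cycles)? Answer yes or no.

yes

[bits: clk,p,q,r]
t=0: Δ0=0001 Δ1=1001 Δ2=1011 Δ3=1110 Δ4=1010 | 4Δ
t=1: Δ0=1010 Δ1=0010 | 1Δ
t=2: Δ0=0010 Δ1=1010 Δ2=1000 Δ3=1001 | 3Δ
t=3: Δ0=1001 Δ1=0001 | 1Δ
t=4: Δ0=0001 Δ1=1001 Δ2=1011 Δ3=1110 Δ4=1010 | 4Δ
t=5: Δ0=1010 Δ1=0010 | 1Δ
t=6: Δ0=0010 Δ1=1010 Δ2=1000 Δ3=1001 | 3Δ
t=7: Δ0=1001 Δ1=0001 | 1Δ
t=8: Δ0=0001 Δ1=1001 Δ2=1011 Δ3=1110 Δ4=1010 | 4Δ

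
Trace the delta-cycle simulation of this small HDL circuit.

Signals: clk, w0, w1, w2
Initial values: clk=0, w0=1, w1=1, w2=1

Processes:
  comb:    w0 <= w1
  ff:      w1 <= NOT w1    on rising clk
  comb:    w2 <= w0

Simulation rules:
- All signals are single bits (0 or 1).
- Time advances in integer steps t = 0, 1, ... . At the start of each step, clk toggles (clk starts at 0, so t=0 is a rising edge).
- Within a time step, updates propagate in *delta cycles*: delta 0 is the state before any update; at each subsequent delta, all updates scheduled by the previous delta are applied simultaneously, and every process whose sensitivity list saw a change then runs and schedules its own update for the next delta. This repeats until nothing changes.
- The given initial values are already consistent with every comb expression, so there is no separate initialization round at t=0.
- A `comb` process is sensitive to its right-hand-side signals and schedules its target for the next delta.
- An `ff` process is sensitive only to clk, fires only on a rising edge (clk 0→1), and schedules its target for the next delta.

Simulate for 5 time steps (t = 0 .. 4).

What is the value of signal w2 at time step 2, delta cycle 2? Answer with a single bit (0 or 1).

0

t0.Δ0 w2=1 w1=1 clk=0 w0=1
t0.Δ1 w2=1 w1=1 clk=1 w0=1
t0.Δ2 w2=1 w1=0 clk=1 w0=1
t0.Δ3 w2=1 w1=0 clk=1 w0=0
t0.Δ4 w2=0 w1=0 clk=1 w0=0
t1.Δ0 w2=0 w1=0 clk=1 w0=0
t1.Δ1 w2=0 w1=0 clk=0 w0=0
t2.Δ0 w2=0 w1=0 clk=0 w0=0
t2.Δ1 w2=0 w1=0 clk=1 w0=0
t2.Δ2 w2=0 w1=1 clk=1 w0=0
t2.Δ3 w2=0 w1=1 clk=1 w0=1
t2.Δ4 w2=1 w1=1 clk=1 w0=1
t3.Δ0 w2=1 w1=1 clk=1 w0=1
t3.Δ1 w2=1 w1=1 clk=0 w0=1
t4.Δ0 w2=1 w1=1 clk=0 w0=1
t4.Δ1 w2=1 w1=1 clk=1 w0=1
t4.Δ2 w2=1 w1=0 clk=1 w0=1
t4.Δ3 w2=1 w1=0 clk=1 w0=0
t4.Δ4 w2=0 w1=0 clk=1 w0=0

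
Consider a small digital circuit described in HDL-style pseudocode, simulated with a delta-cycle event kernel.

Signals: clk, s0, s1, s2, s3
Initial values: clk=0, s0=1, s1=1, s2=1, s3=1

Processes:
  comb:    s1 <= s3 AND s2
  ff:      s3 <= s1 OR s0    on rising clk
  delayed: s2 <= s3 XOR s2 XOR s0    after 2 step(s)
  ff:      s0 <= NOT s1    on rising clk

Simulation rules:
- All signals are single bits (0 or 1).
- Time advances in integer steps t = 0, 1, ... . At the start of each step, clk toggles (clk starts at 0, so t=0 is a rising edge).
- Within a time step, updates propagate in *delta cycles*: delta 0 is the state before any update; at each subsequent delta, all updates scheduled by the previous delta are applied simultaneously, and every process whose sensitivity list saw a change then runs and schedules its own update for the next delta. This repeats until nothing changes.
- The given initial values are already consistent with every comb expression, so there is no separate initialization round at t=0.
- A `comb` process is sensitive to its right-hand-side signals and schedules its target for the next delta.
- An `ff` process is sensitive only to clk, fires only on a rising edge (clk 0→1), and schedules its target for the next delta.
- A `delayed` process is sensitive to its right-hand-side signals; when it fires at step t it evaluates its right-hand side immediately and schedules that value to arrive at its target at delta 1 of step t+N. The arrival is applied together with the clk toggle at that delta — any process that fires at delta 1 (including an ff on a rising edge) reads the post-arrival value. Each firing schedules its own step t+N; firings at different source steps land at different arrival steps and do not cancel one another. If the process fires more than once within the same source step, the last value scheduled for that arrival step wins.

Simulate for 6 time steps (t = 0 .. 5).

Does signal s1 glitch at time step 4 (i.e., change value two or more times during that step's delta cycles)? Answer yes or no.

t0.Δ0 s3=1 s1=1 s0=1 s2=1 clk=0
t0.Δ1 s3=1 s1=1 s0=1 s2=1 clk=1
t0.Δ2 s3=1 s1=1 s0=0 s2=1 clk=1
t1.Δ0 s3=1 s1=1 s0=0 s2=1 clk=1
t1.Δ1 s3=1 s1=1 s0=0 s2=1 clk=0
t2.Δ0 s3=1 s1=1 s0=0 s2=1 clk=0
t2.Δ1 s3=1 s1=1 s0=0 s2=0 clk=1
t2.Δ2 s3=1 s1=0 s0=0 s2=0 clk=1
t3.Δ0 s3=1 s1=0 s0=0 s2=0 clk=1
t3.Δ1 s3=1 s1=0 s0=0 s2=0 clk=0
t4.Δ0 s3=1 s1=0 s0=0 s2=0 clk=0
t4.Δ1 s3=1 s1=0 s0=0 s2=1 clk=1
t4.Δ2 s3=0 s1=1 s0=1 s2=1 clk=1
t4.Δ3 s3=0 s1=0 s0=1 s2=1 clk=1
t5.Δ0 s3=0 s1=0 s0=1 s2=1 clk=1
t5.Δ1 s3=0 s1=0 s0=1 s2=1 clk=0

yes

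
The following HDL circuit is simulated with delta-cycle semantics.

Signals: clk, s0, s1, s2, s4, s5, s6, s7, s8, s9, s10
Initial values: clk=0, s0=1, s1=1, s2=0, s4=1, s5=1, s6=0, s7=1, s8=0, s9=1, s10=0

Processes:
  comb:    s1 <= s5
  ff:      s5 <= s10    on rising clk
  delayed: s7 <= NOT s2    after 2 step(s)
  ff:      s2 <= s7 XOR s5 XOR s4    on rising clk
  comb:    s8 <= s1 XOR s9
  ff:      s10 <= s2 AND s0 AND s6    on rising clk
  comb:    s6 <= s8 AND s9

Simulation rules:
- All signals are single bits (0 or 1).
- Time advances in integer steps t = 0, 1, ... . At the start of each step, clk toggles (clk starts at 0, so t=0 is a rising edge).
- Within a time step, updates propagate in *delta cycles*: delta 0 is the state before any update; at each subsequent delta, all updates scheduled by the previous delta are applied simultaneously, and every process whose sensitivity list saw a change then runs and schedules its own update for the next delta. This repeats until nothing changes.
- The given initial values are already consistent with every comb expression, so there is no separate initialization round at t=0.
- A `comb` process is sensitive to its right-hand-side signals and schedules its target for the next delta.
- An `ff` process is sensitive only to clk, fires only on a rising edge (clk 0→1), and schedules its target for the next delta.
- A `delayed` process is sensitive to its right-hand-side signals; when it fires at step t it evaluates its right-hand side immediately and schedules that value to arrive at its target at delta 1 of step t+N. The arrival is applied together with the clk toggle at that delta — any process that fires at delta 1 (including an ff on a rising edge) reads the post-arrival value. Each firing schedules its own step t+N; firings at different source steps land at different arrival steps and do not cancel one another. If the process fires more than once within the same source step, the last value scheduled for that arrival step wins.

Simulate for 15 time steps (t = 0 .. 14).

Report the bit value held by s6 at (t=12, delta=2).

t0.Δ0 s7=1 s6=0 s4=1 s9=1 s1=1 s10=0 clk=0 s8=0 s2=0 s5=1 s0=1
t0.Δ1 s7=1 s6=0 s4=1 s9=1 s1=1 s10=0 clk=1 s8=0 s2=0 s5=1 s0=1
t0.Δ2 s7=1 s6=0 s4=1 s9=1 s1=1 s10=0 clk=1 s8=0 s2=1 s5=0 s0=1
t0.Δ3 s7=1 s6=0 s4=1 s9=1 s1=0 s10=0 clk=1 s8=0 s2=1 s5=0 s0=1
t0.Δ4 s7=1 s6=0 s4=1 s9=1 s1=0 s10=0 clk=1 s8=1 s2=1 s5=0 s0=1
t0.Δ5 s7=1 s6=1 s4=1 s9=1 s1=0 s10=0 clk=1 s8=1 s2=1 s5=0 s0=1
t1.Δ0 s7=1 s6=1 s4=1 s9=1 s1=0 s10=0 clk=1 s8=1 s2=1 s5=0 s0=1
t1.Δ1 s7=1 s6=1 s4=1 s9=1 s1=0 s10=0 clk=0 s8=1 s2=1 s5=0 s0=1
t2.Δ0 s7=1 s6=1 s4=1 s9=1 s1=0 s10=0 clk=0 s8=1 s2=1 s5=0 s0=1
t2.Δ1 s7=0 s6=1 s4=1 s9=1 s1=0 s10=0 clk=1 s8=1 s2=1 s5=0 s0=1
t2.Δ2 s7=0 s6=1 s4=1 s9=1 s1=0 s10=1 clk=1 s8=1 s2=1 s5=0 s0=1
t3.Δ0 s7=0 s6=1 s4=1 s9=1 s1=0 s10=1 clk=1 s8=1 s2=1 s5=0 s0=1
t3.Δ1 s7=0 s6=1 s4=1 s9=1 s1=0 s10=1 clk=0 s8=1 s2=1 s5=0 s0=1
t4.Δ0 s7=0 s6=1 s4=1 s9=1 s1=0 s10=1 clk=0 s8=1 s2=1 s5=0 s0=1
t4.Δ1 s7=0 s6=1 s4=1 s9=1 s1=0 s10=1 clk=1 s8=1 s2=1 s5=0 s0=1
t4.Δ2 s7=0 s6=1 s4=1 s9=1 s1=0 s10=1 clk=1 s8=1 s2=1 s5=1 s0=1
t4.Δ3 s7=0 s6=1 s4=1 s9=1 s1=1 s10=1 clk=1 s8=1 s2=1 s5=1 s0=1
t4.Δ4 s7=0 s6=1 s4=1 s9=1 s1=1 s10=1 clk=1 s8=0 s2=1 s5=1 s0=1
t4.Δ5 s7=0 s6=0 s4=1 s9=1 s1=1 s10=1 clk=1 s8=0 s2=1 s5=1 s0=1
t5.Δ0 s7=0 s6=0 s4=1 s9=1 s1=1 s10=1 clk=1 s8=0 s2=1 s5=1 s0=1
t5.Δ1 s7=0 s6=0 s4=1 s9=1 s1=1 s10=1 clk=0 s8=0 s2=1 s5=1 s0=1
t6.Δ0 s7=0 s6=0 s4=1 s9=1 s1=1 s10=1 clk=0 s8=0 s2=1 s5=1 s0=1
t6.Δ1 s7=0 s6=0 s4=1 s9=1 s1=1 s10=1 clk=1 s8=0 s2=1 s5=1 s0=1
t6.Δ2 s7=0 s6=0 s4=1 s9=1 s1=1 s10=0 clk=1 s8=0 s2=0 s5=1 s0=1
t7.Δ0 s7=0 s6=0 s4=1 s9=1 s1=1 s10=0 clk=1 s8=0 s2=0 s5=1 s0=1
t7.Δ1 s7=0 s6=0 s4=1 s9=1 s1=1 s10=0 clk=0 s8=0 s2=0 s5=1 s0=1
t8.Δ0 s7=0 s6=0 s4=1 s9=1 s1=1 s10=0 clk=0 s8=0 s2=0 s5=1 s0=1
t8.Δ1 s7=1 s6=0 s4=1 s9=1 s1=1 s10=0 clk=1 s8=0 s2=0 s5=1 s0=1
t8.Δ2 s7=1 s6=0 s4=1 s9=1 s1=1 s10=0 clk=1 s8=0 s2=1 s5=0 s0=1
t8.Δ3 s7=1 s6=0 s4=1 s9=1 s1=0 s10=0 clk=1 s8=0 s2=1 s5=0 s0=1
t8.Δ4 s7=1 s6=0 s4=1 s9=1 s1=0 s10=0 clk=1 s8=1 s2=1 s5=0 s0=1
t8.Δ5 s7=1 s6=1 s4=1 s9=1 s1=0 s10=0 clk=1 s8=1 s2=1 s5=0 s0=1
t9.Δ0 s7=1 s6=1 s4=1 s9=1 s1=0 s10=0 clk=1 s8=1 s2=1 s5=0 s0=1
t9.Δ1 s7=1 s6=1 s4=1 s9=1 s1=0 s10=0 clk=0 s8=1 s2=1 s5=0 s0=1
t10.Δ0 s7=1 s6=1 s4=1 s9=1 s1=0 s10=0 clk=0 s8=1 s2=1 s5=0 s0=1
t10.Δ1 s7=0 s6=1 s4=1 s9=1 s1=0 s10=0 clk=1 s8=1 s2=1 s5=0 s0=1
t10.Δ2 s7=0 s6=1 s4=1 s9=1 s1=0 s10=1 clk=1 s8=1 s2=1 s5=0 s0=1
t11.Δ0 s7=0 s6=1 s4=1 s9=1 s1=0 s10=1 clk=1 s8=1 s2=1 s5=0 s0=1
t11.Δ1 s7=0 s6=1 s4=1 s9=1 s1=0 s10=1 clk=0 s8=1 s2=1 s5=0 s0=1
t12.Δ0 s7=0 s6=1 s4=1 s9=1 s1=0 s10=1 clk=0 s8=1 s2=1 s5=0 s0=1
t12.Δ1 s7=0 s6=1 s4=1 s9=1 s1=0 s10=1 clk=1 s8=1 s2=1 s5=0 s0=1
t12.Δ2 s7=0 s6=1 s4=1 s9=1 s1=0 s10=1 clk=1 s8=1 s2=1 s5=1 s0=1
t12.Δ3 s7=0 s6=1 s4=1 s9=1 s1=1 s10=1 clk=1 s8=1 s2=1 s5=1 s0=1
t12.Δ4 s7=0 s6=1 s4=1 s9=1 s1=1 s10=1 clk=1 s8=0 s2=1 s5=1 s0=1
t12.Δ5 s7=0 s6=0 s4=1 s9=1 s1=1 s10=1 clk=1 s8=0 s2=1 s5=1 s0=1
t13.Δ0 s7=0 s6=0 s4=1 s9=1 s1=1 s10=1 clk=1 s8=0 s2=1 s5=1 s0=1
t13.Δ1 s7=0 s6=0 s4=1 s9=1 s1=1 s10=1 clk=0 s8=0 s2=1 s5=1 s0=1
t14.Δ0 s7=0 s6=0 s4=1 s9=1 s1=1 s10=1 clk=0 s8=0 s2=1 s5=1 s0=1
t14.Δ1 s7=0 s6=0 s4=1 s9=1 s1=1 s10=1 clk=1 s8=0 s2=1 s5=1 s0=1
t14.Δ2 s7=0 s6=0 s4=1 s9=1 s1=1 s10=0 clk=1 s8=0 s2=0 s5=1 s0=1

1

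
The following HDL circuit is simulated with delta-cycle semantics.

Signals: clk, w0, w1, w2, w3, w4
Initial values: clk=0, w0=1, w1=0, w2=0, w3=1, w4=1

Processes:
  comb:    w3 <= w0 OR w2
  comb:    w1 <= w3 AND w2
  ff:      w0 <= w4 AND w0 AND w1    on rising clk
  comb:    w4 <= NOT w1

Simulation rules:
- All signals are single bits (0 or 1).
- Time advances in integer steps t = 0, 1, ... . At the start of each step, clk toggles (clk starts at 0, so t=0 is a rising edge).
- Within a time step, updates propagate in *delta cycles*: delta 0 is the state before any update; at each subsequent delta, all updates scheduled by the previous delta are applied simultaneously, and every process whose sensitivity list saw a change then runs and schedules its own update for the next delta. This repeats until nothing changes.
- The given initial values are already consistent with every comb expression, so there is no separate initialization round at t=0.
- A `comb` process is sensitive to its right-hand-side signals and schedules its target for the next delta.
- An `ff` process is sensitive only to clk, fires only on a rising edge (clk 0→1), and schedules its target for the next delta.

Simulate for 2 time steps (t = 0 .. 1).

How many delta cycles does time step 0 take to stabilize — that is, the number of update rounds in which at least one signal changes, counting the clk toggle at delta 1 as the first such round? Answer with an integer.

3

t=0 Δ0: w0=1 w3=1 w4=1 w2=0 w1=0 clk=0
  Δ1: clk:0→1
  Δ2: w0:1→0
  Δ3: w3:1→0
  (3Δ to stable)
t=1 Δ0: w0=0 w3=0 w4=1 w2=0 w1=0 clk=1
  Δ1: clk:1→0
  (1Δ to stable)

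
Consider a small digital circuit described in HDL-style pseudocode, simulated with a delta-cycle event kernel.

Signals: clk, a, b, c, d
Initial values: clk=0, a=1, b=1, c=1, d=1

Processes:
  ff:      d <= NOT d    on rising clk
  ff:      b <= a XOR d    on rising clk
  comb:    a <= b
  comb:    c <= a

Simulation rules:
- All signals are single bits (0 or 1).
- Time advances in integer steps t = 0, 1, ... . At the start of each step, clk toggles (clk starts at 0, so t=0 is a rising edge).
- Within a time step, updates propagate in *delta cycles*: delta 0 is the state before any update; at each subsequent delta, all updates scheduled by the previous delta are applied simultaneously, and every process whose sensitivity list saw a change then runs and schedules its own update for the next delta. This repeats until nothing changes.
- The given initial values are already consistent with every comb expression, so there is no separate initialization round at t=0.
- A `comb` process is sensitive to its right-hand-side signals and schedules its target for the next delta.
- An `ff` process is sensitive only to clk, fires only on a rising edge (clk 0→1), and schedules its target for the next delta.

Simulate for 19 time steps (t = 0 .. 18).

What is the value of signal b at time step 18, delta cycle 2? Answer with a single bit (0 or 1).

t0.Δ0 d=1 b=1 c=1 a=1 clk=0
t0.Δ1 d=1 b=1 c=1 a=1 clk=1
t0.Δ2 d=0 b=0 c=1 a=1 clk=1
t0.Δ3 d=0 b=0 c=1 a=0 clk=1
t0.Δ4 d=0 b=0 c=0 a=0 clk=1
t1.Δ0 d=0 b=0 c=0 a=0 clk=1
t1.Δ1 d=0 b=0 c=0 a=0 clk=0
t2.Δ0 d=0 b=0 c=0 a=0 clk=0
t2.Δ1 d=0 b=0 c=0 a=0 clk=1
t2.Δ2 d=1 b=0 c=0 a=0 clk=1
t3.Δ0 d=1 b=0 c=0 a=0 clk=1
t3.Δ1 d=1 b=0 c=0 a=0 clk=0
t4.Δ0 d=1 b=0 c=0 a=0 clk=0
t4.Δ1 d=1 b=0 c=0 a=0 clk=1
t4.Δ2 d=0 b=1 c=0 a=0 clk=1
t4.Δ3 d=0 b=1 c=0 a=1 clk=1
t4.Δ4 d=0 b=1 c=1 a=1 clk=1
t5.Δ0 d=0 b=1 c=1 a=1 clk=1
t5.Δ1 d=0 b=1 c=1 a=1 clk=0
t6.Δ0 d=0 b=1 c=1 a=1 clk=0
t6.Δ1 d=0 b=1 c=1 a=1 clk=1
t6.Δ2 d=1 b=1 c=1 a=1 clk=1
t7.Δ0 d=1 b=1 c=1 a=1 clk=1
t7.Δ1 d=1 b=1 c=1 a=1 clk=0
t8.Δ0 d=1 b=1 c=1 a=1 clk=0
t8.Δ1 d=1 b=1 c=1 a=1 clk=1
t8.Δ2 d=0 b=0 c=1 a=1 clk=1
t8.Δ3 d=0 b=0 c=1 a=0 clk=1
t8.Δ4 d=0 b=0 c=0 a=0 clk=1
t9.Δ0 d=0 b=0 c=0 a=0 clk=1
t9.Δ1 d=0 b=0 c=0 a=0 clk=0
t10.Δ0 d=0 b=0 c=0 a=0 clk=0
t10.Δ1 d=0 b=0 c=0 a=0 clk=1
t10.Δ2 d=1 b=0 c=0 a=0 clk=1
t11.Δ0 d=1 b=0 c=0 a=0 clk=1
t11.Δ1 d=1 b=0 c=0 a=0 clk=0
t12.Δ0 d=1 b=0 c=0 a=0 clk=0
t12.Δ1 d=1 b=0 c=0 a=0 clk=1
t12.Δ2 d=0 b=1 c=0 a=0 clk=1
t12.Δ3 d=0 b=1 c=0 a=1 clk=1
t12.Δ4 d=0 b=1 c=1 a=1 clk=1
t13.Δ0 d=0 b=1 c=1 a=1 clk=1
t13.Δ1 d=0 b=1 c=1 a=1 clk=0
t14.Δ0 d=0 b=1 c=1 a=1 clk=0
t14.Δ1 d=0 b=1 c=1 a=1 clk=1
t14.Δ2 d=1 b=1 c=1 a=1 clk=1
t15.Δ0 d=1 b=1 c=1 a=1 clk=1
t15.Δ1 d=1 b=1 c=1 a=1 clk=0
t16.Δ0 d=1 b=1 c=1 a=1 clk=0
t16.Δ1 d=1 b=1 c=1 a=1 clk=1
t16.Δ2 d=0 b=0 c=1 a=1 clk=1
t16.Δ3 d=0 b=0 c=1 a=0 clk=1
t16.Δ4 d=0 b=0 c=0 a=0 clk=1
t17.Δ0 d=0 b=0 c=0 a=0 clk=1
t17.Δ1 d=0 b=0 c=0 a=0 clk=0
t18.Δ0 d=0 b=0 c=0 a=0 clk=0
t18.Δ1 d=0 b=0 c=0 a=0 clk=1
t18.Δ2 d=1 b=0 c=0 a=0 clk=1

0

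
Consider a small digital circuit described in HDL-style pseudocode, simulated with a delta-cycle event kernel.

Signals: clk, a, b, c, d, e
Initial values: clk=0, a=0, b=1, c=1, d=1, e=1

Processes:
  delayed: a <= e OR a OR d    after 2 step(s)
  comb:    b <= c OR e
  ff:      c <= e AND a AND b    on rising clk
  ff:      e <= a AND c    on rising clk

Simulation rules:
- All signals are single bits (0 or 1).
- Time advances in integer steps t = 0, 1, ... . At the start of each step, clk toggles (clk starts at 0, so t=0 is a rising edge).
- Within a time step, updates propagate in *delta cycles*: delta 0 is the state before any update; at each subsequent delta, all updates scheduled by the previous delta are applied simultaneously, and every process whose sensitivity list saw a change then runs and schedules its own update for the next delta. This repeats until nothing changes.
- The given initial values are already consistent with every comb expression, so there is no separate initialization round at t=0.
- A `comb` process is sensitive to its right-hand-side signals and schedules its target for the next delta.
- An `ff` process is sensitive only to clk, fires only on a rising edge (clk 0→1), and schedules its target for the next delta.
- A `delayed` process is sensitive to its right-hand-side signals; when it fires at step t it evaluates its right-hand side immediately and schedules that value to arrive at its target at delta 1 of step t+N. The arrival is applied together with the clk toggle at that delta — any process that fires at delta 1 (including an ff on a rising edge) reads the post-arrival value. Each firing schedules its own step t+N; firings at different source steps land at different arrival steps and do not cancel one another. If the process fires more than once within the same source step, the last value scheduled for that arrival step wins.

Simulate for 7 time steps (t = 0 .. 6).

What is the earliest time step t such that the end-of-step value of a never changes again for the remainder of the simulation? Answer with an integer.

2

t0.Δ0 c=1 a=0 b=1 d=1 clk=0 e=1
t0.Δ1 c=1 a=0 b=1 d=1 clk=1 e=1
t0.Δ2 c=0 a=0 b=1 d=1 clk=1 e=0
t0.Δ3 c=0 a=0 b=0 d=1 clk=1 e=0
t1.Δ0 c=0 a=0 b=0 d=1 clk=1 e=0
t1.Δ1 c=0 a=0 b=0 d=1 clk=0 e=0
t2.Δ0 c=0 a=0 b=0 d=1 clk=0 e=0
t2.Δ1 c=0 a=1 b=0 d=1 clk=1 e=0
t3.Δ0 c=0 a=1 b=0 d=1 clk=1 e=0
t3.Δ1 c=0 a=1 b=0 d=1 clk=0 e=0
t4.Δ0 c=0 a=1 b=0 d=1 clk=0 e=0
t4.Δ1 c=0 a=1 b=0 d=1 clk=1 e=0
t5.Δ0 c=0 a=1 b=0 d=1 clk=1 e=0
t5.Δ1 c=0 a=1 b=0 d=1 clk=0 e=0
t6.Δ0 c=0 a=1 b=0 d=1 clk=0 e=0
t6.Δ1 c=0 a=1 b=0 d=1 clk=1 e=0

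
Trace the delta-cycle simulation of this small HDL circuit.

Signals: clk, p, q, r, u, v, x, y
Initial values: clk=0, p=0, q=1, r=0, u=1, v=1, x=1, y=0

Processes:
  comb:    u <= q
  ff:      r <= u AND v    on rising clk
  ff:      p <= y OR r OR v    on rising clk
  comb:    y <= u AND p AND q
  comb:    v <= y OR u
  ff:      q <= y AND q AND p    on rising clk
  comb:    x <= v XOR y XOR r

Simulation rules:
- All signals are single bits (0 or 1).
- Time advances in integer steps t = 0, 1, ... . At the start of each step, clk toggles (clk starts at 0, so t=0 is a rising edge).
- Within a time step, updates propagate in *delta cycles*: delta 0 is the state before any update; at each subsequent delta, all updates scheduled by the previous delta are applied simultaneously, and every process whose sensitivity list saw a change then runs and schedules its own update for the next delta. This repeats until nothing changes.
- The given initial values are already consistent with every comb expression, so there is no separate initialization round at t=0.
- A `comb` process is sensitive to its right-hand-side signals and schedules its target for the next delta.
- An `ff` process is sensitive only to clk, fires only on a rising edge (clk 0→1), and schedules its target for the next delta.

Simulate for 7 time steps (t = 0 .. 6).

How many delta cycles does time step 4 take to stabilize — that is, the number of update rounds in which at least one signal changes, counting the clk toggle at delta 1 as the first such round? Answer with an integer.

[bits: r,clk,v,p,u,y,q,x]
t=0: Δ0=00101011 Δ1=01101011 Δ2=11111001 Δ3=11110000 Δ4=11010000 Δ5=11010001 | 5Δ
t=1: Δ0=11010001 Δ1=10010001 | 1Δ
t=2: Δ0=10010001 Δ1=11010001 Δ2=01010001 Δ3=01010000 | 3Δ
t=3: Δ0=01010000 Δ1=00010000 | 1Δ
t=4: Δ0=00010000 Δ1=01010000 Δ2=01000000 | 2Δ
t=5: Δ0=01000000 Δ1=00000000 | 1Δ
t=6: Δ0=00000000 Δ1=01000000 | 1Δ

2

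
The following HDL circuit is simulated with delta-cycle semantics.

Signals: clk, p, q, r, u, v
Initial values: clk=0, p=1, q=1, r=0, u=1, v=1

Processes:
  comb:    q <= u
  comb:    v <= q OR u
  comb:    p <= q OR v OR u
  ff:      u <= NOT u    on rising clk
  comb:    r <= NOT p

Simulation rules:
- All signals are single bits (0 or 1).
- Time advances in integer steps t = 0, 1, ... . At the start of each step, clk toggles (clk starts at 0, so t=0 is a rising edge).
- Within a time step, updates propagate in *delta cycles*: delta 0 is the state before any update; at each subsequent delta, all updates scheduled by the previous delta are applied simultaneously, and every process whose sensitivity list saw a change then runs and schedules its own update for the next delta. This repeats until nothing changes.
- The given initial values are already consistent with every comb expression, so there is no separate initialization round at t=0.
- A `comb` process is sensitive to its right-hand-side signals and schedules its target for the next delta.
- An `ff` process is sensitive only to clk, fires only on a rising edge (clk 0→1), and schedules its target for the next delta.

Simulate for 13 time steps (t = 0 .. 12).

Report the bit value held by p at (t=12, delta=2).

t=0 Δ0: r=0 q=1 p=1 u=1 clk=0 v=1
  Δ1: clk:0→1
  Δ2: u:1→0
  Δ3: q:1→0
  Δ4: v:1→0
  Δ5: p:1→0
  Δ6: r:0→1
  (6Δ to stable)
t=1 Δ0: r=1 q=0 p=0 u=0 clk=1 v=0
  Δ1: clk:1→0
  (1Δ to stable)
t=2 Δ0: r=1 q=0 p=0 u=0 clk=0 v=0
  Δ1: clk:0→1
  Δ2: u:0→1
  Δ3: q:0→1, p:0→1, v:0→1
  Δ4: r:1→0
  (4Δ to stable)
t=3 Δ0: r=0 q=1 p=1 u=1 clk=1 v=1
  Δ1: clk:1→0
  (1Δ to stable)
t=4 Δ0: r=0 q=1 p=1 u=1 clk=0 v=1
  Δ1: clk:0→1
  Δ2: u:1→0
  Δ3: q:1→0
  Δ4: v:1→0
  Δ5: p:1→0
  Δ6: r:0→1
  (6Δ to stable)
t=5 Δ0: r=1 q=0 p=0 u=0 clk=1 v=0
  Δ1: clk:1→0
  (1Δ to stable)
t=6 Δ0: r=1 q=0 p=0 u=0 clk=0 v=0
  Δ1: clk:0→1
  Δ2: u:0→1
  Δ3: q:0→1, p:0→1, v:0→1
  Δ4: r:1→0
  (4Δ to stable)
t=7 Δ0: r=0 q=1 p=1 u=1 clk=1 v=1
  Δ1: clk:1→0
  (1Δ to stable)
t=8 Δ0: r=0 q=1 p=1 u=1 clk=0 v=1
  Δ1: clk:0→1
  Δ2: u:1→0
  Δ3: q:1→0
  Δ4: v:1→0
  Δ5: p:1→0
  Δ6: r:0→1
  (6Δ to stable)
t=9 Δ0: r=1 q=0 p=0 u=0 clk=1 v=0
  Δ1: clk:1→0
  (1Δ to stable)
t=10 Δ0: r=1 q=0 p=0 u=0 clk=0 v=0
  Δ1: clk:0→1
  Δ2: u:0→1
  Δ3: q:0→1, p:0→1, v:0→1
  Δ4: r:1→0
  (4Δ to stable)
t=11 Δ0: r=0 q=1 p=1 u=1 clk=1 v=1
  Δ1: clk:1→0
  (1Δ to stable)
t=12 Δ0: r=0 q=1 p=1 u=1 clk=0 v=1
  Δ1: clk:0→1
  Δ2: u:1→0
  Δ3: q:1→0
  Δ4: v:1→0
  Δ5: p:1→0
  Δ6: r:0→1
  (6Δ to stable)

1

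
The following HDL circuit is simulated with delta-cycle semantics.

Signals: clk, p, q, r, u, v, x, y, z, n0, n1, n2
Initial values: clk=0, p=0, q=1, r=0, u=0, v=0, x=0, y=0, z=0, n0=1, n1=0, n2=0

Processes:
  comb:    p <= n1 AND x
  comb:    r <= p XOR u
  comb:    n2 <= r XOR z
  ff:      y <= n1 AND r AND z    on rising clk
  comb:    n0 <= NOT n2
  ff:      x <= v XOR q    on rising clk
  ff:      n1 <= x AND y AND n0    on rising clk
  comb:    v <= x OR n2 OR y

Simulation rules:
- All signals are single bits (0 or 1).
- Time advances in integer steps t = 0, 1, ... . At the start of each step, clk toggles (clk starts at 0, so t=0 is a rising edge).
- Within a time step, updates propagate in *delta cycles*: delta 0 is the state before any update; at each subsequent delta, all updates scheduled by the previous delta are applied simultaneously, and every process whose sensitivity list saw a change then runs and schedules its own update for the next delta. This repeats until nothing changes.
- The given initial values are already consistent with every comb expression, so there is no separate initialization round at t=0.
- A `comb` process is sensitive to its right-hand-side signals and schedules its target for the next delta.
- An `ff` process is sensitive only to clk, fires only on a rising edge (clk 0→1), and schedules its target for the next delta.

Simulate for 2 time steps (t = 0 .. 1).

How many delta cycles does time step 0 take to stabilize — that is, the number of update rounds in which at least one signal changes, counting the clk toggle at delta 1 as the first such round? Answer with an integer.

t0.Δ0 z=0 r=0 q=1 n0=1 clk=0 u=0 p=0 n1=0 v=0 y=0 x=0 n2=0
t0.Δ1 z=0 r=0 q=1 n0=1 clk=1 u=0 p=0 n1=0 v=0 y=0 x=0 n2=0
t0.Δ2 z=0 r=0 q=1 n0=1 clk=1 u=0 p=0 n1=0 v=0 y=0 x=1 n2=0
t0.Δ3 z=0 r=0 q=1 n0=1 clk=1 u=0 p=0 n1=0 v=1 y=0 x=1 n2=0
t1.Δ0 z=0 r=0 q=1 n0=1 clk=1 u=0 p=0 n1=0 v=1 y=0 x=1 n2=0
t1.Δ1 z=0 r=0 q=1 n0=1 clk=0 u=0 p=0 n1=0 v=1 y=0 x=1 n2=0

3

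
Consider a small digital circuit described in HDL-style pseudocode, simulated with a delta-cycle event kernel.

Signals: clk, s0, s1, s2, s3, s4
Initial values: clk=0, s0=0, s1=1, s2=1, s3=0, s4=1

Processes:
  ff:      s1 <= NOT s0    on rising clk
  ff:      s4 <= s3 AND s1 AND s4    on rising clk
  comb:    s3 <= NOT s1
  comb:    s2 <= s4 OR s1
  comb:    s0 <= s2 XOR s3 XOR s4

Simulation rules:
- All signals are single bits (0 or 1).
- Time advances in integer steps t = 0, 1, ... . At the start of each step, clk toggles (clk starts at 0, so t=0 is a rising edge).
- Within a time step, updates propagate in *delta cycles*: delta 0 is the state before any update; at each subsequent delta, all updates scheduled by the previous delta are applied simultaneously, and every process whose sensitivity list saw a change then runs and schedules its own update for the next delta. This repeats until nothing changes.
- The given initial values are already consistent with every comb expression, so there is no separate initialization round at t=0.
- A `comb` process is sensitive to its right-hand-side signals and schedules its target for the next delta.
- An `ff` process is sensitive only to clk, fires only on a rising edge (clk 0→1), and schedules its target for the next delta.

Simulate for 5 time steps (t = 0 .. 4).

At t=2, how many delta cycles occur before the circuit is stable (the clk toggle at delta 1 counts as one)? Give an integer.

3

[bits: s3,clk,s1,s2,s4,s0]
t=0: Δ0=001110 Δ1=011110 Δ2=011100 Δ3=011101 | 3Δ
t=1: Δ0=011101 Δ1=001101 | 1Δ
t=2: Δ0=001101 Δ1=011101 Δ2=010101 Δ3=110001 | 3Δ
t=3: Δ0=110001 Δ1=100001 | 1Δ
t=4: Δ0=100001 Δ1=110001 | 1Δ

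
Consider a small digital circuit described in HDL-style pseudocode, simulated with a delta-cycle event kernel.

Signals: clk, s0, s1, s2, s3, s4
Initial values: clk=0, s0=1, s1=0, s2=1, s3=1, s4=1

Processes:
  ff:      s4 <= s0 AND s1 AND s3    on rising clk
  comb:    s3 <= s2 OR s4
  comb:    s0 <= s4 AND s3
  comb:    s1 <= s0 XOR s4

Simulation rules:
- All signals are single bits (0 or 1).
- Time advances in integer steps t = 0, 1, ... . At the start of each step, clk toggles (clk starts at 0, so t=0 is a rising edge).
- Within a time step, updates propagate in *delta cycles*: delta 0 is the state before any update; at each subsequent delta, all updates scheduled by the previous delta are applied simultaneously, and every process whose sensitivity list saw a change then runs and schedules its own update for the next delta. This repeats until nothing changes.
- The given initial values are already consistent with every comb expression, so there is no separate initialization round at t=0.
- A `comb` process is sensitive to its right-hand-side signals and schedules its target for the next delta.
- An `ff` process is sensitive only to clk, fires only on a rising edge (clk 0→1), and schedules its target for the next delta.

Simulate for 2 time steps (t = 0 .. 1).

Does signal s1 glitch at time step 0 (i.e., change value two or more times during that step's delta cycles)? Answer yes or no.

[bits: s4,s0,s1,s2,clk,s3]
t=0: Δ0=110101 Δ1=110111 Δ2=010111 Δ3=001111 Δ4=000111 | 4Δ
t=1: Δ0=000111 Δ1=000101 | 1Δ

yes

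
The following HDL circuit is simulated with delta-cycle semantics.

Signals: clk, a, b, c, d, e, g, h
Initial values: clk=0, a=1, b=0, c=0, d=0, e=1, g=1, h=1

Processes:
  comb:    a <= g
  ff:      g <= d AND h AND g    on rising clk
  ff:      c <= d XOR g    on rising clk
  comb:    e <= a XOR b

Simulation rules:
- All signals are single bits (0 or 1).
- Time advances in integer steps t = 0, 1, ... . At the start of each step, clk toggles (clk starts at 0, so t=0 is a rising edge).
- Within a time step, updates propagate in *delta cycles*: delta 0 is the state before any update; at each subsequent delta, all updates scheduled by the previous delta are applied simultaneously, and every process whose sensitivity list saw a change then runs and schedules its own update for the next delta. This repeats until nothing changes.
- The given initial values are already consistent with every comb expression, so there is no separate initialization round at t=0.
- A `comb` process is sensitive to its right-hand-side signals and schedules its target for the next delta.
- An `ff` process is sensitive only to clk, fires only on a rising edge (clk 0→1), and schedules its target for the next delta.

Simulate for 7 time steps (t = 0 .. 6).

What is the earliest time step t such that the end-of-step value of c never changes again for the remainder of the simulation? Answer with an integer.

t0.Δ0 g=1 b=0 e=1 clk=0 d=0 a=1 c=0 h=1
t0.Δ1 g=1 b=0 e=1 clk=1 d=0 a=1 c=0 h=1
t0.Δ2 g=0 b=0 e=1 clk=1 d=0 a=1 c=1 h=1
t0.Δ3 g=0 b=0 e=1 clk=1 d=0 a=0 c=1 h=1
t0.Δ4 g=0 b=0 e=0 clk=1 d=0 a=0 c=1 h=1
t1.Δ0 g=0 b=0 e=0 clk=1 d=0 a=0 c=1 h=1
t1.Δ1 g=0 b=0 e=0 clk=0 d=0 a=0 c=1 h=1
t2.Δ0 g=0 b=0 e=0 clk=0 d=0 a=0 c=1 h=1
t2.Δ1 g=0 b=0 e=0 clk=1 d=0 a=0 c=1 h=1
t2.Δ2 g=0 b=0 e=0 clk=1 d=0 a=0 c=0 h=1
t3.Δ0 g=0 b=0 e=0 clk=1 d=0 a=0 c=0 h=1
t3.Δ1 g=0 b=0 e=0 clk=0 d=0 a=0 c=0 h=1
t4.Δ0 g=0 b=0 e=0 clk=0 d=0 a=0 c=0 h=1
t4.Δ1 g=0 b=0 e=0 clk=1 d=0 a=0 c=0 h=1
t5.Δ0 g=0 b=0 e=0 clk=1 d=0 a=0 c=0 h=1
t5.Δ1 g=0 b=0 e=0 clk=0 d=0 a=0 c=0 h=1
t6.Δ0 g=0 b=0 e=0 clk=0 d=0 a=0 c=0 h=1
t6.Δ1 g=0 b=0 e=0 clk=1 d=0 a=0 c=0 h=1

2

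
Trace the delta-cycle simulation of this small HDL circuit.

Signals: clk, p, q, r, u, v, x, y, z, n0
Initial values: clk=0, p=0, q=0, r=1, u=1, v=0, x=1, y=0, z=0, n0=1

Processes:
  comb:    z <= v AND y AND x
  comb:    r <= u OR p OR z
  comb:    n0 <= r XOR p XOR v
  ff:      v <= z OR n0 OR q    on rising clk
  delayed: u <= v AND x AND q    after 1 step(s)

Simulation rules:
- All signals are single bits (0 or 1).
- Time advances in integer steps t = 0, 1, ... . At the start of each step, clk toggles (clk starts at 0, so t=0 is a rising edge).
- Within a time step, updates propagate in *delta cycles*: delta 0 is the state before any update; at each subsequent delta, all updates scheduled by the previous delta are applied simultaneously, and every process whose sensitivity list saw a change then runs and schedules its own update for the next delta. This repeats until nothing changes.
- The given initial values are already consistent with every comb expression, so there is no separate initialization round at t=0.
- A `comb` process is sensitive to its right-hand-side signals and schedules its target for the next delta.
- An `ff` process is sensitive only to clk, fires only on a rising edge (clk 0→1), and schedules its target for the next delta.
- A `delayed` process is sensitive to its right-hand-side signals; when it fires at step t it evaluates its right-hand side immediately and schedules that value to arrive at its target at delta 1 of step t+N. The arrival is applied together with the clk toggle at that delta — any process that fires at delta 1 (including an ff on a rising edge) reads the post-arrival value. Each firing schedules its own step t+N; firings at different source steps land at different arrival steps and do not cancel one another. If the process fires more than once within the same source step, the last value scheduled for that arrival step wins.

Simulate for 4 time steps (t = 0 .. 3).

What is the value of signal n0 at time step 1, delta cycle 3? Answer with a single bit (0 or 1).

1

t=0 Δ0: u=1 p=0 v=0 r=1 clk=0 q=0 x=1 y=0 z=0 n0=1
  Δ1: clk:0→1
  Δ2: v:0→1
  Δ3: n0:1→0
  (3Δ to stable)
t=1 Δ0: u=1 p=0 v=1 r=1 clk=1 q=0 x=1 y=0 z=0 n0=0
  Δ1: u:1→0, clk:1→0
  Δ2: r:1→0
  Δ3: n0:0→1
  (3Δ to stable)
t=2 Δ0: u=0 p=0 v=1 r=0 clk=0 q=0 x=1 y=0 z=0 n0=1
  Δ1: clk:0→1
  (1Δ to stable)
t=3 Δ0: u=0 p=0 v=1 r=0 clk=1 q=0 x=1 y=0 z=0 n0=1
  Δ1: clk:1→0
  (1Δ to stable)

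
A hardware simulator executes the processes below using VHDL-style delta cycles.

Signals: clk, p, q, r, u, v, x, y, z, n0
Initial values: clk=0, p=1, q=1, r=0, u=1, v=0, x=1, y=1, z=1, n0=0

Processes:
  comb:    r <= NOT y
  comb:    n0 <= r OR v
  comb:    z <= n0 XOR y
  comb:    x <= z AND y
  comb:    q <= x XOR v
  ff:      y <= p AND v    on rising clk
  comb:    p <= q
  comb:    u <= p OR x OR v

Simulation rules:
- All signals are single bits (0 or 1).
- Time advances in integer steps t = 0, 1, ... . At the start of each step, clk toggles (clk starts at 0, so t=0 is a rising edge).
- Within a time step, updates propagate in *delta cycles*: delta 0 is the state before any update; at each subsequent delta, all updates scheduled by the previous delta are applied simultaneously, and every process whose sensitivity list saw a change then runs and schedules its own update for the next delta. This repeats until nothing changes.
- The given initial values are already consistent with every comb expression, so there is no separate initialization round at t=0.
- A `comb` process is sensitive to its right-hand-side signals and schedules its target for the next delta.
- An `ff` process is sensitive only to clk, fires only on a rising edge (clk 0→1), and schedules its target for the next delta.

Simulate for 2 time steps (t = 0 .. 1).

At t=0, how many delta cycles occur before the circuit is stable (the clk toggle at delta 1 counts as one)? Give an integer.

6

t0.Δ0 q=1 z=1 v=0 p=1 n0=0 clk=0 r=0 u=1 x=1 y=1
t0.Δ1 q=1 z=1 v=0 p=1 n0=0 clk=1 r=0 u=1 x=1 y=1
t0.Δ2 q=1 z=1 v=0 p=1 n0=0 clk=1 r=0 u=1 x=1 y=0
t0.Δ3 q=1 z=0 v=0 p=1 n0=0 clk=1 r=1 u=1 x=0 y=0
t0.Δ4 q=0 z=0 v=0 p=1 n0=1 clk=1 r=1 u=1 x=0 y=0
t0.Δ5 q=0 z=1 v=0 p=0 n0=1 clk=1 r=1 u=1 x=0 y=0
t0.Δ6 q=0 z=1 v=0 p=0 n0=1 clk=1 r=1 u=0 x=0 y=0
t1.Δ0 q=0 z=1 v=0 p=0 n0=1 clk=1 r=1 u=0 x=0 y=0
t1.Δ1 q=0 z=1 v=0 p=0 n0=1 clk=0 r=1 u=0 x=0 y=0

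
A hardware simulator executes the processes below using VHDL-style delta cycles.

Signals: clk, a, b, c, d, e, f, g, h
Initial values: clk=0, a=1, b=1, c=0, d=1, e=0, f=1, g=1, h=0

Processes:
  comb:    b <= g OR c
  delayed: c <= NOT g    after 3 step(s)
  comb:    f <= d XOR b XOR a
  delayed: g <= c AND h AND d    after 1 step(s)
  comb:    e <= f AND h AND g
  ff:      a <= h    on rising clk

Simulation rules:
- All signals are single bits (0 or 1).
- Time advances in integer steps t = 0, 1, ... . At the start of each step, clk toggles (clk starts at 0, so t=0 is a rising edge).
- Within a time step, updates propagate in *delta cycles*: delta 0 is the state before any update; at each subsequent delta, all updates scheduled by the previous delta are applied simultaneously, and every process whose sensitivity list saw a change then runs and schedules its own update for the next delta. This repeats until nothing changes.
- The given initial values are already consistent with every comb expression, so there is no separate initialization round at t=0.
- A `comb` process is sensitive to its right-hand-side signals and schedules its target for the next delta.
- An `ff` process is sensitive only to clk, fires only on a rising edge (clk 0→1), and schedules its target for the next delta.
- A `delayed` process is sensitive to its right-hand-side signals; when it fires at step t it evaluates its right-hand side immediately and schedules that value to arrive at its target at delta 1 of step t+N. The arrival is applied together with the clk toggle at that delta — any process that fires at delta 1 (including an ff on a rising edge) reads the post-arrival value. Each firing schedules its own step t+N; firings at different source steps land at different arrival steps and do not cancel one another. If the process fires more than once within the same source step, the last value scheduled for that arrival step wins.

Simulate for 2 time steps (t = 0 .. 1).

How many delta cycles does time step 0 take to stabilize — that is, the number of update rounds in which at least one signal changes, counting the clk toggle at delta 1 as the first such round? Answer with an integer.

t=0 Δ0: d=1 a=1 c=0 h=0 g=1 f=1 clk=0 b=1 e=0
  Δ1: clk:0→1
  Δ2: a:1→0
  Δ3: f:1→0
  (3Δ to stable)
t=1 Δ0: d=1 a=0 c=0 h=0 g=1 f=0 clk=1 b=1 e=0
  Δ1: clk:1→0
  (1Δ to stable)

3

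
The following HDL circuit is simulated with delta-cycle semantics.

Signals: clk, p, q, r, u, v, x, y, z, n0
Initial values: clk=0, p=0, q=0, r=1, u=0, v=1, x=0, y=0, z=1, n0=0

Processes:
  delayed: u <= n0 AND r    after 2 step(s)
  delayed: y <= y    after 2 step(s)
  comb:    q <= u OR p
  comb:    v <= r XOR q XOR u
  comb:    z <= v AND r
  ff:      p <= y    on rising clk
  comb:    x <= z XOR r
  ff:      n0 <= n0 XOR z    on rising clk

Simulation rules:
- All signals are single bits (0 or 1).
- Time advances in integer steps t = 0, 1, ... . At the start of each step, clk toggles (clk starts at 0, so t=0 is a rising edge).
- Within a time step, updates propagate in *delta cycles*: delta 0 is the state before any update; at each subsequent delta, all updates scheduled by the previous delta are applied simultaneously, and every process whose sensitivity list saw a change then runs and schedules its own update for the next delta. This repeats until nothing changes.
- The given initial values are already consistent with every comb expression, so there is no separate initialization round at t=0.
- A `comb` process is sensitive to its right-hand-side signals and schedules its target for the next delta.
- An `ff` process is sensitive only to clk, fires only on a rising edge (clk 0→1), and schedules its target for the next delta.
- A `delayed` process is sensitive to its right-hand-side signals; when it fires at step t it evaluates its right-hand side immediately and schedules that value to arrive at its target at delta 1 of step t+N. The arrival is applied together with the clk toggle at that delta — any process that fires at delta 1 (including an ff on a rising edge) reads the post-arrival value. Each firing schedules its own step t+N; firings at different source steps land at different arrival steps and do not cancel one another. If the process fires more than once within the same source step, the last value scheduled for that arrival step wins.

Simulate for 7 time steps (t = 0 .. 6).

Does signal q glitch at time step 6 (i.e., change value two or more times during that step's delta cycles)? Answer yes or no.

no

[bits: u,y,clk,p,z,n0,x,q,v,r]
t=0: Δ0=0000100011 Δ1=0010100011 Δ2=0010110011 | 2Δ
t=1: Δ0=0010110011 Δ1=0000110011 | 1Δ
t=2: Δ0=0000110011 Δ1=1010110011 Δ2=1010100101 Δ3=1010000111 Δ4=1010101111 Δ5=1010100111 | 5Δ
t=3: Δ0=1010100111 Δ1=1000100111 | 1Δ
t=4: Δ0=1000100111 Δ1=0010100111 Δ2=0010110001 Δ3=0010010011 Δ4=0010111011 Δ5=0010110011 | 5Δ
t=5: Δ0=0010110011 Δ1=0000110011 | 1Δ
t=6: Δ0=0000110011 Δ1=1010110011 Δ2=1010100101 Δ3=1010000111 Δ4=1010101111 Δ5=1010100111 | 5Δ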